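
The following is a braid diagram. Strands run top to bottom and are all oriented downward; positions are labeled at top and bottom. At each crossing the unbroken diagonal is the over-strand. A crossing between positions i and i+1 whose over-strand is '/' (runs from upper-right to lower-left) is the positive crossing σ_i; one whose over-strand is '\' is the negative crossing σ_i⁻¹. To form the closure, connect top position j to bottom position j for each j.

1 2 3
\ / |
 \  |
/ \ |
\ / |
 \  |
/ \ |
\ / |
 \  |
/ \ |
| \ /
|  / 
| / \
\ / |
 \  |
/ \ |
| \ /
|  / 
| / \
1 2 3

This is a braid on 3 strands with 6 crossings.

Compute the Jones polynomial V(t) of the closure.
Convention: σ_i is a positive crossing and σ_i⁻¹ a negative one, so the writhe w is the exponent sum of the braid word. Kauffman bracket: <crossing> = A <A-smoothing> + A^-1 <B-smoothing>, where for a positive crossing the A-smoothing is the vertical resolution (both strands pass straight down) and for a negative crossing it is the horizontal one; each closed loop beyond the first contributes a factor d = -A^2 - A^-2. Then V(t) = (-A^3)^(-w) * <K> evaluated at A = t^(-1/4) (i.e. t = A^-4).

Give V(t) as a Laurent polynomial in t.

Reading the diagram top to bottom ('/'-over between positions i,i+1 = s_i, '\'-over = s_i^-1): braid word = s1^-1 s1^-1 s1^-1 s2 s1^-1 s2.
Braid: s1^-1 s1^-1 s1^-1 s2 s1^-1 s2 on 3 strands, 6 crossings.
Writhe w = (#positive) - (#negative) = 2 - 4 = -2.
Computing the Kauffman bracket via state sum. There are 2^6 = 64 states.
Smooth each crossing (0=||, 1=⌣⌢); contribution A^(Σ sign_k(1-2s_k)) * d^(L-1).
Tabulate the states by total A-exponent and number of loops L (A-exp: L × count):
  A^6: L=5 ×1
  A^4: L=4 ×6
  A^2: L=3 ×15
  A^0: L=2 ×19, L=4 ×1
  A^-2: L=1 ×11, L=3 ×4
  A^-4: L=2 ×6
  A^-6: L=3 ×1
Each group contributes A^e * Σ count * d^(L-1):
Powers of d = -A^2 - A^-2: d^2 = A^4 + 2 + A^-4; d^3 = -A^6 - 3*A^2 - 3*A^-2 - A^-6; d^4 = A^8 + 4*A^4 + 6 + 4*A^-4 + A^-8.
  A^6 * (d^4) = A^14 + 4*A^10 + 6*A^6 + 4*A^2 + A^-2
  A^4 * (6*d^3) = -6*A^10 - 18*A^6 - 18*A^2 - 6*A^-2
  A^2 * (15*d^2) = 15*A^6 + 30*A^2 + 15*A^-2
  A^0 * (19*d + d^3) = -A^6 - 22*A^2 - 22*A^-2 - A^-6
  A^-2 * (11 + 4*d^2) = 4*A^2 + 19*A^-2 + 4*A^-6
  A^-4 * (6*d) = -6*A^-2 - 6*A^-6
  A^-6 * (d^2) = A^-2 + 2*A^-6 + A^-10
Summing the groups: <K> = A^14 - 2*A^10 + 2*A^6 - 2*A^2 + 2*A^-2 - A^-6 + A^-10
Normalise by the writhe: (-A^3)^(-w) = (-A^3)^(2) = A^6, so f(A) = A^6 * <K> = A^20 - 2*A^16 + 2*A^12 - 2*A^8 + 2*A^4 - 1 + A^-4.
Substitute A = t^(-1/4), i.e. A^e → t^(-e/4): V(t) = t - 1 + 2*t^-1 - 2*t^-2 + 2*t^-3 - 2*t^-4 + t^-5

Answer: t - 1 + 2*t^-1 - 2*t^-2 + 2*t^-3 - 2*t^-4 + t^-5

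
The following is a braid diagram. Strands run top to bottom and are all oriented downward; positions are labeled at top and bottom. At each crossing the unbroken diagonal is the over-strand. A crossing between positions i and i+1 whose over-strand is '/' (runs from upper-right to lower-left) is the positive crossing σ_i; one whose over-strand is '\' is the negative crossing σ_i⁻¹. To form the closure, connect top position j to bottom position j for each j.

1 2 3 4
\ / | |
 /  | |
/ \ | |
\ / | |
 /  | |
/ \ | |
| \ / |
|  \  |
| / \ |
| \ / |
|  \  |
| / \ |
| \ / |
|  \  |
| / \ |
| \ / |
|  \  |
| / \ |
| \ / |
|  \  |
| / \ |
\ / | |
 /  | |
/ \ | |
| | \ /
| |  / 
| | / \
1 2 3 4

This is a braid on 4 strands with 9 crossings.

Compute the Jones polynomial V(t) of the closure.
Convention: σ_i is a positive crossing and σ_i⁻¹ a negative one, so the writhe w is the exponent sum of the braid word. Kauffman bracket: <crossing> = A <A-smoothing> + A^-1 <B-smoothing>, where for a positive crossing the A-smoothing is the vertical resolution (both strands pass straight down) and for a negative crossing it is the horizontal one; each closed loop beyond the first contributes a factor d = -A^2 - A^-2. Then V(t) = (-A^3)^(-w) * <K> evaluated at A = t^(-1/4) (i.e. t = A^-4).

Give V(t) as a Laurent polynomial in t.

-t^2 + t - 1 + 3*t^-1 - 2*t^-2 + 3*t^-3 - 2*t^-4 + t^-5 - t^-6

Derivation:
Reading the diagram top to bottom ('/'-over between positions i,i+1 = s_i, '\'-over = s_i^-1): braid word = s1 s1 s2^-1 s2^-1 s2^-1 s2^-1 s2^-1 s1 s3.
The presented braid s1 s1 s2^-1 s2^-1 s2^-1 s2^-1 s2^-1 s1 s3 on 4 strands reduces by inverse Markov moves (closure unchanged at each step):
  Destabilize: the word has the form β·s3 where s3 occurs only as the final letter (β ∈ B_3); drop it and the last strand → 3 strands.
Reduced to β = s1 s1 s2^-1 s2^-1 s2^-1 s2^-1 s2^-1 s1 on 3 strands, 8 crossings.
Compute on β:
Braid: s1 s1 s2^-1 s2^-1 s2^-1 s2^-1 s2^-1 s1 on 3 strands, 8 crossings.
Writhe w = (#positive) - (#negative) = 3 - 5 = -2.
Enumerate smoothing states for the bracket polynomial. There are 2^8 = 256 states.
Smooth each crossing (0=||, 1=⌣⌢); contribution A^(Σ sign_k(1-2s_k)) * d^(L-1).
Tabulate the states by total A-exponent and number of loops L (A-exp: L × count):
  A^8: L=6 ×1
  A^6: L=5 ×8
  A^4: L=4 ×25, L=6 ×3
  A^2: L=3 ×40, L=5 ×15, L=7 ×1
  A^0: L=2 ×35, L=4 ×30, L=6 ×5
  A^-2: L=1 ×15, L=3 ×31, L=5 ×10
  A^-4: L=2 ×18, L=4 ×10
  A^-6: L=3 ×8
  A^-8: L=4 ×1
Each group contributes A^e * Σ count * d^(L-1):
Powers of d = -A^2 - A^-2: d^2 = A^4 + 2 + A^-4; d^3 = -A^6 - 3*A^2 - 3*A^-2 - A^-6; d^4 = A^8 + 4*A^4 + 6 + 4*A^-4 + A^-8; d^5 = -A^10 - 5*A^6 - 10*A^2 - 10*A^-2 - 5*A^-6 - A^-10; d^6 = A^12 + 6*A^8 + 15*A^4 + 20 + 15*A^-4 + 6*A^-8 + A^-12.
  A^8 * (d^5) = -A^18 - 5*A^14 - 10*A^10 - 10*A^6 - 5*A^2 - A^-2
  A^6 * (8*d^4) = 8*A^14 + 32*A^10 + 48*A^6 + 32*A^2 + 8*A^-2
  A^4 * (25*d^3 + 3*d^5) = -3*A^14 - 40*A^10 - 105*A^6 - 105*A^2 - 40*A^-2 - 3*A^-6
  A^2 * (40*d^2 + 15*d^4 + d^6) = A^14 + 21*A^10 + 115*A^6 + 190*A^2 + 115*A^-2 + 21*A^-6 + A^-10
  A^0 * (35*d + 30*d^3 + 5*d^5) = -5*A^10 - 55*A^6 - 175*A^2 - 175*A^-2 - 55*A^-6 - 5*A^-10
  A^-2 * (15 + 31*d^2 + 10*d^4) = 10*A^6 + 71*A^2 + 137*A^-2 + 71*A^-6 + 10*A^-10
  A^-4 * (18*d + 10*d^3) = -10*A^2 - 48*A^-2 - 48*A^-6 - 10*A^-10
  A^-6 * (8*d^2) = 8*A^-2 + 16*A^-6 + 8*A^-10
  A^-8 * (d^3) = -A^-2 - 3*A^-6 - 3*A^-10 - A^-14
Summing the groups: <K> = -A^18 + A^14 - 2*A^10 + 3*A^6 - 2*A^2 + 3*A^-2 - A^-6 + A^-10 - A^-14
Normalise by the writhe: (-A^3)^(-w) = (-A^3)^(2) = A^6, so f(A) = A^6 * <K> = -A^24 + A^20 - 2*A^16 + 3*A^12 - 2*A^8 + 3*A^4 - 1 + A^-4 - A^-8.
Substitute A = t^(-1/4), i.e. A^e → t^(-e/4): V(t) = -t^2 + t - 1 + 3*t^-1 - 2*t^-2 + 3*t^-3 - 2*t^-4 + t^-5 - t^-6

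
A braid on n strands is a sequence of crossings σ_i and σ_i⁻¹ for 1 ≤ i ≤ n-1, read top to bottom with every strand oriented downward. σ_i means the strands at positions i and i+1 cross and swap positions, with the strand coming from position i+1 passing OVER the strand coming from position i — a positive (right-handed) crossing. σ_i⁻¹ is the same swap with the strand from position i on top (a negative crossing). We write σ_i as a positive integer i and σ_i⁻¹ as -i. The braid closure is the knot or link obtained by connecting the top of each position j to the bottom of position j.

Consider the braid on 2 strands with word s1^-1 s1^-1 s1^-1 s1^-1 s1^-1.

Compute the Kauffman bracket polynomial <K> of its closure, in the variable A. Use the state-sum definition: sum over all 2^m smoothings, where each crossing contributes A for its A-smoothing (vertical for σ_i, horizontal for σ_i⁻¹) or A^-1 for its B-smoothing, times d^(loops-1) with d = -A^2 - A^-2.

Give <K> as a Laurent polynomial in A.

A^13 - A^9 + A^5 - A - A^-7

Derivation:
Braid: s1^-1 s1^-1 s1^-1 s1^-1 s1^-1 on 2 strands, 5 crossings.
Writhe w = (#positive) - (#negative) = 0 - 5 = -5.
Computing the Kauffman bracket via state sum. There are 2^5 = 32 states.
Smooth each crossing (0=||, 1=⌣⌢); contribution A^(Σ sign_k(1-2s_k)) * d^(L-1).
  state 00000: A-exp=-5, loops=2, term = A^-5 * d^1
  state 00001: A-exp=-3, loops=1, term = A^-3 * d^0
  state 00010: A-exp=-3, loops=1, term = A^-3 * d^0
  state 00011: A-exp=-1, loops=2, term = A^-1 * d^1
  state 00100: A-exp=-3, loops=1, term = A^-3 * d^0
  state 00101: A-exp=-1, loops=2, term = A^-1 * d^1
  state 00110: A-exp=-1, loops=2, term = A^-1 * d^1
  state 00111: A-exp=+1, loops=3, term = A^1 * d^2
  state 01000: A-exp=-3, loops=1, term = A^-3 * d^0
  state 01001: A-exp=-1, loops=2, term = A^-1 * d^1
  state 01010: A-exp=-1, loops=2, term = A^-1 * d^1
  state 01011: A-exp=+1, loops=3, term = A^1 * d^2
  state 01100: A-exp=-1, loops=2, term = A^-1 * d^1
  state 01101: A-exp=+1, loops=3, term = A^1 * d^2
  state 01110: A-exp=+1, loops=3, term = A^1 * d^2
  state 01111: A-exp=+3, loops=4, term = A^3 * d^3
  state 10000: A-exp=-3, loops=1, term = A^-3 * d^0
  state 10001: A-exp=-1, loops=2, term = A^-1 * d^1
  state 10010: A-exp=-1, loops=2, term = A^-1 * d^1
  state 10011: A-exp=+1, loops=3, term = A^1 * d^2
  state 10100: A-exp=-1, loops=2, term = A^-1 * d^1
  state 10101: A-exp=+1, loops=3, term = A^1 * d^2
  state 10110: A-exp=+1, loops=3, term = A^1 * d^2
  state 10111: A-exp=+3, loops=4, term = A^3 * d^3
  state 11000: A-exp=-1, loops=2, term = A^-1 * d^1
  state 11001: A-exp=+1, loops=3, term = A^1 * d^2
  state 11010: A-exp=+1, loops=3, term = A^1 * d^2
  state 11011: A-exp=+3, loops=4, term = A^3 * d^3
  state 11100: A-exp=+1, loops=3, term = A^1 * d^2
  state 11101: A-exp=+3, loops=4, term = A^3 * d^3
  state 11110: A-exp=+3, loops=4, term = A^3 * d^3
  state 11111: A-exp=+5, loops=5, term = A^5 * d^4
Collect the terms by A-exponent (count of states per loop number):
Powers of d = -A^2 - A^-2: d^2 = A^4 + 2 + A^-4; d^3 = -A^6 - 3*A^2 - 3*A^-2 - A^-6; d^4 = A^8 + 4*A^4 + 6 + 4*A^-4 + A^-8.
  A^5 * (d^4) = A^13 + 4*A^9 + 6*A^5 + 4*A + A^-3
  A^3 * (5*d^3) = -5*A^9 - 15*A^5 - 15*A - 5*A^-3
  A^1 * (10*d^2) = 10*A^5 + 20*A + 10*A^-3
  A^-1 * (10*d) = -10*A - 10*A^-3
  A^-3 * (5) = 5*A^-3
  A^-5 * (d) = -A^-3 - A^-7
Summing the groups: <K> = A^13 - A^9 + A^5 - A - A^-7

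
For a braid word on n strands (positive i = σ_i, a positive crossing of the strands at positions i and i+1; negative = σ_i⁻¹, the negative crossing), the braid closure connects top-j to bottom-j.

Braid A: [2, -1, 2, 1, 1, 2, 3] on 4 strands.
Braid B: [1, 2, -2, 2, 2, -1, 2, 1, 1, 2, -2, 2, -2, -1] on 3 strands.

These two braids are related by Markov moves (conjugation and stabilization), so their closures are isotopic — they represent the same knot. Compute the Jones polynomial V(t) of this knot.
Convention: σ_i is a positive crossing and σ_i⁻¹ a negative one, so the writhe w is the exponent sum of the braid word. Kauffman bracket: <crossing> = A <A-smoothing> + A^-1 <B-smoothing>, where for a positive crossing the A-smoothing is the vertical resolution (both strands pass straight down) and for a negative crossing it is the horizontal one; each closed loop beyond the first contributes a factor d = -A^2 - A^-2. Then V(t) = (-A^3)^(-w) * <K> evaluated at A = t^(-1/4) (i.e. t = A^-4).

-t^6 + t^5 - t^4 + 2*t^3 - t^2 + t

Derivation:
Markov-equivalent braids have isotopic closures, hence identical knot invariants. Strip the Markov moves from each word to reach a common short braid β, then compute V(t) once on β.
Braid A: s2 s1^-1 s2 s1 s1 s2 s3 on 4 strands reduces by inverse Markov moves (closure unchanged at each step):
  Destabilize: the word has the form β·s3 where s3 occurs only as the final letter (β ∈ B_3); drop it and the last strand → 3 strands.
Reduced to β = s2 s1^-1 s2 s1 s1 s2 on 3 strands, 6 crossings.
Braid B: s1 s2 s2^-1 s2 s2 s1^-1 s2 s1 s1 s2 s2^-1 s2 s2^-1 s1^-1 on 3 strands reduces by inverse Markov moves (closure unchanged at each step):
  Deconjugate: the word is γ·β·γ⁻¹ with γ = s1 s2 (prefix) and γ⁻¹ = s2^-1 s1^-1 (suffix); strip both.
  Deconjugate: the word is γ·β·γ⁻¹ with γ = s2^-1 s2 (prefix) and γ⁻¹ = s2^-1 s2 (suffix); strip both.
Reduced to β = s2 s1^-1 s2 s1 s1 s2 on 3 strands, 6 crossings.
Both give the same β = s2 s1^-1 s2 s1 s1 s2 on 3 strands, so one state sum suffices:
Braid: s2 s1^-1 s2 s1 s1 s2 on 3 strands, 6 crossings.
Writhe w = (#positive) - (#negative) = 5 - 1 = 4.
Computing the Kauffman bracket via state sum. There are 2^6 = 64 states.
Smooth each crossing (0=||, 1=⌣⌢); contribution A^(Σ sign_k(1-2s_k)) * d^(L-1).
Tabulate the states by total A-exponent and number of loops L (A-exp: L × count):
  A^6: L=2 ×1
  A^4: L=1 ×3, L=3 ×3
  A^2: L=2 ×14, L=4 ×1
  A^0: L=1 ×10, L=3 ×10
  A^-2: L=2 ×13, L=4 ×2
  A^-4: L=3 ×6
  A^-6: L=4 ×1
Each group contributes A^e * Σ count * d^(L-1):
Powers of d = -A^2 - A^-2: d^2 = A^4 + 2 + A^-4; d^3 = -A^6 - 3*A^2 - 3*A^-2 - A^-6.
  A^6 * (d) = -A^8 - A^4
  A^4 * (3 + 3*d^2) = 3*A^8 + 9*A^4 + 3
  A^2 * (14*d + d^3) = -A^8 - 17*A^4 - 17 - A^-4
  A^0 * (10 + 10*d^2) = 10*A^4 + 30 + 10*A^-4
  A^-2 * (13*d + 2*d^3) = -2*A^4 - 19 - 19*A^-4 - 2*A^-8
  A^-4 * (6*d^2) = 6 + 12*A^-4 + 6*A^-8
  A^-6 * (d^3) = -1 - 3*A^-4 - 3*A^-8 - A^-12
Summing the groups: <K> = A^8 - A^4 + 2 - A^-4 + A^-8 - A^-12
Normalise by the writhe: (-A^3)^(-w) = (-A^3)^(-4) = A^-12, so f(A) = A^-12 * <K> = A^-4 - A^-8 + 2*A^-12 - A^-16 + A^-20 - A^-24.
Substitute A = t^(-1/4), i.e. A^e → t^(-e/4): V(t) = -t^6 + t^5 - t^4 + 2*t^3 - t^2 + t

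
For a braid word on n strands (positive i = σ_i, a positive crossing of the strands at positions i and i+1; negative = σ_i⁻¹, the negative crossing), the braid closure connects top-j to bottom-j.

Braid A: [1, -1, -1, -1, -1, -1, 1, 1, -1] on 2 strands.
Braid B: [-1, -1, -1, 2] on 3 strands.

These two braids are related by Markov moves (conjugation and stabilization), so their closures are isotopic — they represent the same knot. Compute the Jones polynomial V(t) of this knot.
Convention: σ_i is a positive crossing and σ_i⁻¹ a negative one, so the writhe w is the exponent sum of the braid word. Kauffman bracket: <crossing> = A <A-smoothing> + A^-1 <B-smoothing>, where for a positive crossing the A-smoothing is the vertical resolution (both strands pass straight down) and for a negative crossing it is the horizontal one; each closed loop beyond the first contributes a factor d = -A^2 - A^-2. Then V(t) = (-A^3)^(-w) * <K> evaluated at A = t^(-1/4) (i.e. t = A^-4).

Markov-equivalent braids have isotopic closures, hence identical knot invariants. Strip the Markov moves from each word to reach a common short braid β, then compute V(t) once on β.
Braid A: s1 s1^-1 s1^-1 s1^-1 s1^-1 s1^-1 s1 s1 s1^-1 on 2 strands reduces by inverse Markov moves (closure unchanged at each step):
  Deconjugate: the word is γ·β·γ⁻¹ with γ = s1 s1^-1 (prefix) and γ⁻¹ = s1 s1^-1 (suffix); strip both.
  Deconjugate: the word is γ·β·γ⁻¹ with γ = s1^-1 (prefix) and γ⁻¹ = s1 (suffix); strip both.
Reduced to β = s1^-1 s1^-1 s1^-1 on 2 strands, 3 crossings.
Braid B: s1^-1 s1^-1 s1^-1 s2 on 3 strands reduces by inverse Markov moves (closure unchanged at each step):
  Destabilize: the word has the form β·s2 where s2 occurs only as the final letter (β ∈ B_2); drop it and the last strand → 2 strands.
Reduced to β = s1^-1 s1^-1 s1^-1 on 2 strands, 3 crossings.
Both give the same β = s1^-1 s1^-1 s1^-1 on 2 strands, so one state sum suffices:
Braid: s1^-1 s1^-1 s1^-1 on 2 strands, 3 crossings.
Writhe w = (#positive) - (#negative) = 0 - 3 = -3.
Enumerate smoothing states for the bracket polynomial. There are 2^3 = 8 states.
For each crossing: s=0 is the vertical smoothing, s=1 horizontal. Crossing k contributes A^(sign_k * (1 - 2*s_k)); loop factor d = -A^2 - A^-2.
  state 000: A-exp=-3, loops=2, term = A^-3 * d^1
  state 001: A-exp=-1, loops=1, term = A^-1 * d^0
  state 010: A-exp=-1, loops=1, term = A^-1 * d^0
  state 011: A-exp=+1, loops=2, term = A^1 * d^1
  state 100: A-exp=-1, loops=1, term = A^-1 * d^0
  state 101: A-exp=+1, loops=2, term = A^1 * d^1
  state 110: A-exp=+1, loops=2, term = A^1 * d^1
  state 111: A-exp=+3, loops=3, term = A^3 * d^2
Collect the terms by A-exponent (count of states per loop number):
Powers of d = -A^2 - A^-2: d^2 = A^4 + 2 + A^-4.
  A^3 * (d^2) = A^7 + 2*A^3 + A^-1
  A^1 * (3*d) = -3*A^3 - 3*A^-1
  A^-1 * (3) = 3*A^-1
  A^-3 * (d) = -A^-1 - A^-5
Summing the groups: <K> = A^7 - A^3 - A^-5
Normalise by the writhe: (-A^3)^(-w) = (-A^3)^(3) = -A^9, so f(A) = -A^9 * <K> = -A^16 + A^12 + A^4.
Substitute A = t^(-1/4), i.e. A^e → t^(-e/4): V(t) = t^-1 + t^-3 - t^-4

Answer: t^-1 + t^-3 - t^-4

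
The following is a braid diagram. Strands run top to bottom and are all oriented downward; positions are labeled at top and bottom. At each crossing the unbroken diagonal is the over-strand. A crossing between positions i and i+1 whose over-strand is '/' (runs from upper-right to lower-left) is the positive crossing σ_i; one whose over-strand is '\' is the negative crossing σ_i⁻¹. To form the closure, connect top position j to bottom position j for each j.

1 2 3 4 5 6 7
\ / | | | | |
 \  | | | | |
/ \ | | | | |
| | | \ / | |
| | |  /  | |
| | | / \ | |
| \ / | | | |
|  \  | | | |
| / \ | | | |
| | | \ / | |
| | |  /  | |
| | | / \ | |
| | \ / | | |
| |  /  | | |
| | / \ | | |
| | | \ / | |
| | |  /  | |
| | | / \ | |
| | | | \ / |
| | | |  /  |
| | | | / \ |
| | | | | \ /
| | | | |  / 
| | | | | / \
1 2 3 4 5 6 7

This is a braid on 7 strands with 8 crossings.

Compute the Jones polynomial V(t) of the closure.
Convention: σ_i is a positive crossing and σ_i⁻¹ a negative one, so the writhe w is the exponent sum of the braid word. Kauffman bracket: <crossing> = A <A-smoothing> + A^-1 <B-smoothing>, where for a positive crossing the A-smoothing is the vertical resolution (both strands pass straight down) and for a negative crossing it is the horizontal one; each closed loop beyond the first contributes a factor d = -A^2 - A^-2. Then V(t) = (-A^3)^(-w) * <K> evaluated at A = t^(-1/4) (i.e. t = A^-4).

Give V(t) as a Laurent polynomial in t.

Reading the diagram top to bottom ('/'-over between positions i,i+1 = s_i, '\'-over = s_i^-1): braid word = s1^-1 s4 s2^-1 s4 s3 s4 s5 s6.
The presented braid s1^-1 s4 s2^-1 s4 s3 s4 s5 s6 on 7 strands reduces by inverse Markov moves (closure unchanged at each step):
  Destabilize: the word has the form β·s6 where s6 occurs only as the final letter (β ∈ B_6); drop it and the last strand → 6 strands.
  Destabilize: the word has the form β·s5 where s5 occurs only as the final letter (β ∈ B_5); drop it and the last strand → 5 strands.
Reduced to β = s1^-1 s4 s2^-1 s4 s3 s4 on 5 strands, 6 crossings.
Compute on β:
Braid: s1^-1 s4 s2^-1 s4 s3 s4 on 5 strands, 6 crossings.
Writhe w = (#positive) - (#negative) = 4 - 2 = 2.
State-sum expansion of <K>. There are 2^6 = 64 states.
Smooth each crossing (0=||, 1=⌣⌢); contribution A^(Σ sign_k(1-2s_k)) * d^(L-1).
Tabulate the states by total A-exponent and number of loops L (A-exp: L × count):
  A^6: L=3 ×1
  A^4: L=2 ×4, L=4 ×2
  A^2: L=1 ×3, L=3 ×11, L=5 ×1
  A^0: L=2 ×9, L=4 ×11
  A^-2: L=3 ×10, L=5 ×5
  A^-4: L=4 ×5, L=6 ×1
  A^-6: L=5 ×1
Each group contributes A^e * Σ count * d^(L-1):
Powers of d = -A^2 - A^-2: d^2 = A^4 + 2 + A^-4; d^3 = -A^6 - 3*A^2 - 3*A^-2 - A^-6; d^4 = A^8 + 4*A^4 + 6 + 4*A^-4 + A^-8; d^5 = -A^10 - 5*A^6 - 10*A^2 - 10*A^-2 - 5*A^-6 - A^-10.
  A^6 * (d^2) = A^10 + 2*A^6 + A^2
  A^4 * (4*d + 2*d^3) = -2*A^10 - 10*A^6 - 10*A^2 - 2*A^-2
  A^2 * (3 + 11*d^2 + d^4) = A^10 + 15*A^6 + 31*A^2 + 15*A^-2 + A^-6
  A^0 * (9*d + 11*d^3) = -11*A^6 - 42*A^2 - 42*A^-2 - 11*A^-6
  A^-2 * (10*d^2 + 5*d^4) = 5*A^6 + 30*A^2 + 50*A^-2 + 30*A^-6 + 5*A^-10
  A^-4 * (5*d^3 + d^5) = -A^6 - 10*A^2 - 25*A^-2 - 25*A^-6 - 10*A^-10 - A^-14
  A^-6 * (d^4) = A^2 + 4*A^-2 + 6*A^-6 + 4*A^-10 + A^-14
Summing the groups: <K> = A^2 + A^-6 - A^-10
Normalise by the writhe: (-A^3)^(-w) = (-A^3)^(-2) = A^-6, so f(A) = A^-6 * <K> = A^-4 + A^-12 - A^-16.
Substitute A = t^(-1/4), i.e. A^e → t^(-e/4): V(t) = -t^4 + t^3 + t

Answer: -t^4 + t^3 + t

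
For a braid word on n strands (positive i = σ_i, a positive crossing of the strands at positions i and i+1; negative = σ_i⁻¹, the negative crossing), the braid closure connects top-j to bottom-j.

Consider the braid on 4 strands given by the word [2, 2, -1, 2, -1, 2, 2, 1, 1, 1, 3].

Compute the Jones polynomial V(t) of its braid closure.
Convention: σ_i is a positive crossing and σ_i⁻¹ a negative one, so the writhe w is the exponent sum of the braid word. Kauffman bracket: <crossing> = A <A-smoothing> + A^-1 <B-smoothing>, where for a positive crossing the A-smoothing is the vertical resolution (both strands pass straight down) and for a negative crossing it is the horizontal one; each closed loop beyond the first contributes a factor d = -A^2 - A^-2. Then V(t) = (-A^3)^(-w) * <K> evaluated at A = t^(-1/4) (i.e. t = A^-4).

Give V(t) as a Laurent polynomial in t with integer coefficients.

t^10 - 4*t^9 + 6*t^8 - 8*t^7 + 9*t^6 - 8*t^5 + 7*t^4 - 4*t^3 + 2*t^2

Derivation:
The presented braid s2 s2 s1^-1 s2 s1^-1 s2 s2 s1 s1 s1 s3 on 4 strands reduces by inverse Markov moves (closure unchanged at each step):
  Destabilize: the word has the form β·s3 where s3 occurs only as the final letter (β ∈ B_3); drop it and the last strand → 3 strands.
Reduced to β = s2 s2 s1^-1 s2 s1^-1 s2 s2 s1 s1 s1 on 3 strands, 10 crossings.
Compute on β:
Braid: s2 s2 s1^-1 s2 s1^-1 s2 s2 s1 s1 s1 on 3 strands, 10 crossings.
Writhe w = (#positive) - (#negative) = 8 - 2 = 6.
Computing the Kauffman bracket via state sum. There are 2^10 = 1024 states.
Smooth each crossing (0=||, 1=⌣⌢); contribution A^(Σ sign_k(1-2s_k)) * d^(L-1).
Tabulate the states by total A-exponent and number of loops L (A-exp: L × count):
  A^10: L=3 ×1
  A^8: L=2 ×7, L=4 ×3
  A^6: L=1 ×14, L=3 ×28, L=5 ×3
  A^4: L=2 ×88, L=4 ×31, L=6 ×1
  A^2: L=1 ×63, L=3 ×133, L=5 ×14
  A^0: L=2 ×159, L=4 ×91, L=6 ×2
  A^-2: L=3 ×180, L=5 ×30
  A^-4: L=4 ×116, L=6 ×4
  A^-6: L=5 ×45
  A^-8: L=6 ×10
  A^-10: L=7 ×1
Each group contributes A^e * Σ count * d^(L-1):
Powers of d = -A^2 - A^-2: d^2 = A^4 + 2 + A^-4; d^3 = -A^6 - 3*A^2 - 3*A^-2 - A^-6; d^4 = A^8 + 4*A^4 + 6 + 4*A^-4 + A^-8; d^5 = -A^10 - 5*A^6 - 10*A^2 - 10*A^-2 - 5*A^-6 - A^-10; d^6 = A^12 + 6*A^8 + 15*A^4 + 20 + 15*A^-4 + 6*A^-8 + A^-12.
  A^10 * (d^2) = A^14 + 2*A^10 + A^6
  A^8 * (7*d + 3*d^3) = -3*A^14 - 16*A^10 - 16*A^6 - 3*A^2
  A^6 * (14 + 28*d^2 + 3*d^4) = 3*A^14 + 40*A^10 + 88*A^6 + 40*A^2 + 3*A^-2
  A^4 * (88*d + 31*d^3 + d^5) = -A^14 - 36*A^10 - 191*A^6 - 191*A^2 - 36*A^-2 - A^-6
  A^2 * (63 + 133*d^2 + 14*d^4) = 14*A^10 + 189*A^6 + 413*A^2 + 189*A^-2 + 14*A^-6
  A^0 * (159*d + 91*d^3 + 2*d^5) = -2*A^10 - 101*A^6 - 452*A^2 - 452*A^-2 - 101*A^-6 - 2*A^-10
  A^-2 * (180*d^2 + 30*d^4) = 30*A^6 + 300*A^2 + 540*A^-2 + 300*A^-6 + 30*A^-10
  A^-4 * (116*d^3 + 4*d^5) = -4*A^6 - 136*A^2 - 388*A^-2 - 388*A^-6 - 136*A^-10 - 4*A^-14
  A^-6 * (45*d^4) = 45*A^2 + 180*A^-2 + 270*A^-6 + 180*A^-10 + 45*A^-14
  A^-8 * (10*d^5) = -10*A^2 - 50*A^-2 - 100*A^-6 - 100*A^-10 - 50*A^-14 - 10*A^-18
  A^-10 * (d^6) = A^2 + 6*A^-2 + 15*A^-6 + 20*A^-10 + 15*A^-14 + 6*A^-18 + A^-22
Summing the groups: <K> = 2*A^10 - 4*A^6 + 7*A^2 - 8*A^-2 + 9*A^-6 - 8*A^-10 + 6*A^-14 - 4*A^-18 + A^-22
Normalise by the writhe: (-A^3)^(-w) = (-A^3)^(-6) = A^-18, so f(A) = A^-18 * <K> = 2*A^-8 - 4*A^-12 + 7*A^-16 - 8*A^-20 + 9*A^-24 - 8*A^-28 + 6*A^-32 - 4*A^-36 + A^-40.
Substitute A = t^(-1/4), i.e. A^e → t^(-e/4): V(t) = t^10 - 4*t^9 + 6*t^8 - 8*t^7 + 9*t^6 - 8*t^5 + 7*t^4 - 4*t^3 + 2*t^2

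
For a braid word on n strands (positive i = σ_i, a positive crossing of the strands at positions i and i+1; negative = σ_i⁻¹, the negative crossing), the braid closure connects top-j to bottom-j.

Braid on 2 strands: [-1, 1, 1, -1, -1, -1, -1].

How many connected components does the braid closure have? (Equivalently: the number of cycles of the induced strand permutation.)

1

Derivation:
Track the strand permutation on 2 strands, starting from identity.
  step 1: s1^-1 swaps positions 1,2 -> [2 1]
  step 2: s1 swaps positions 1,2 -> [1 2]
  step 3: s1 swaps positions 1,2 -> [2 1]
  step 4: s1^-1 swaps positions 1,2 -> [1 2]
  step 5: s1^-1 swaps positions 1,2 -> [2 1]
  step 6: s1^-1 swaps positions 1,2 -> [1 2]
  step 7: s1^-1 swaps positions 1,2 -> [2 1]
Final permutation (position -> original strand): [2 1]
Closure components = cycle count of this permutation = 1.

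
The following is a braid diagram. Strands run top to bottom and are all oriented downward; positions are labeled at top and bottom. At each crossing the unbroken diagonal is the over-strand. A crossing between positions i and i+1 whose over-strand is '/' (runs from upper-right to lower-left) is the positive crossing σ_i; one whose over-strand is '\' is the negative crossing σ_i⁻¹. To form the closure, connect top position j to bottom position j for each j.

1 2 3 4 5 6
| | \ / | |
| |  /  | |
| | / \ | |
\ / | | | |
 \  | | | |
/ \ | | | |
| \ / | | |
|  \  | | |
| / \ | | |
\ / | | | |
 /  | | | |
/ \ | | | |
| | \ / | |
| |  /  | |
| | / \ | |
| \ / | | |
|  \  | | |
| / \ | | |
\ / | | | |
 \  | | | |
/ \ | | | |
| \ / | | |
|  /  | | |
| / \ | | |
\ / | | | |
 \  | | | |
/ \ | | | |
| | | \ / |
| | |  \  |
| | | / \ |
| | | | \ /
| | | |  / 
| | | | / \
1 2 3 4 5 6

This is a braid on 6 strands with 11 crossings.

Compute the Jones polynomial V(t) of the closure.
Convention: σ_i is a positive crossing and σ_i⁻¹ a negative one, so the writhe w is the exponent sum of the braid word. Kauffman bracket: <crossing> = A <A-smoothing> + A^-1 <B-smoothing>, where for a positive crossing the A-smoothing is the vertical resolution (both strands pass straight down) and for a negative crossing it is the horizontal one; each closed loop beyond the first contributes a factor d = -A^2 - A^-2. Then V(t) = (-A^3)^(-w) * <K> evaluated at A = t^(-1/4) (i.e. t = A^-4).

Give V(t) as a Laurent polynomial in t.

t^2 - 2*t + 3 - 3*t^-1 + 3*t^-2 - 2*t^-3 + 2*t^-4 - t^-5

Derivation:
Reading the diagram top to bottom ('/'-over between positions i,i+1 = s_i, '\'-over = s_i^-1): braid word = s3 s1^-1 s2^-1 s1 s3 s2^-1 s1^-1 s2 s1^-1 s4^-1 s5.
The presented braid s3 s1^-1 s2^-1 s1 s3 s2^-1 s1^-1 s2 s1^-1 s4^-1 s5 on 6 strands reduces by inverse Markov moves (closure unchanged at each step):
  Destabilize: the word has the form β·s5 where s5 occurs only as the final letter (β ∈ B_5); drop it and the last strand → 5 strands.
  Destabilize: the word has the form β·s4^-1 where s4^-1 occurs only as the final letter (β ∈ B_4); drop it and the last strand → 4 strands.
Reduced to β = s3 s1^-1 s2^-1 s1 s3 s2^-1 s1^-1 s2 s1^-1 on 4 strands, 9 crossings.
Compute on β:
Braid: s3 s1^-1 s2^-1 s1 s3 s2^-1 s1^-1 s2 s1^-1 on 4 strands, 9 crossings.
Writhe w = (#positive) - (#negative) = 4 - 5 = -1.
State-sum expansion of <K>. There are 2^9 = 512 states.
Each crossing splits two ways (0=vertical, 1=horizontal). The state's weight is A^(#A-smoothings - #B-smoothings) * d^(loops - 1).
Tabulate the states by total A-exponent and number of loops L (A-exp: L × count):
  A^9: L=5 ×1
  A^7: L=4 ×9
  A^5: L=3 ×32, L=5 ×4
  A^3: L=2 ×53, L=4 ×30, L=6 ×1
  A^1: L=1 ×35, L=3 ×80, L=5 ×11
  A^-1: L=2 ×86, L=4 ×39, L=6 ×1
  A^-3: L=1 ×21, L=3 ×58, L=5 ×5
  A^-5: L=2 ×26, L=4 ×10
  A^-7: L=1 ×3, L=3 ×6
  A^-9: L=2 ×1
Each group contributes A^e * Σ count * d^(L-1):
Powers of d = -A^2 - A^-2: d^2 = A^4 + 2 + A^-4; d^3 = -A^6 - 3*A^2 - 3*A^-2 - A^-6; d^4 = A^8 + 4*A^4 + 6 + 4*A^-4 + A^-8; d^5 = -A^10 - 5*A^6 - 10*A^2 - 10*A^-2 - 5*A^-6 - A^-10.
  A^9 * (d^4) = A^17 + 4*A^13 + 6*A^9 + 4*A^5 + A
  A^7 * (9*d^3) = -9*A^13 - 27*A^9 - 27*A^5 - 9*A
  A^5 * (32*d^2 + 4*d^4) = 4*A^13 + 48*A^9 + 88*A^5 + 48*A + 4*A^-3
  A^3 * (53*d + 30*d^3 + d^5) = -A^13 - 35*A^9 - 153*A^5 - 153*A - 35*A^-3 - A^-7
  A^1 * (35 + 80*d^2 + 11*d^4) = 11*A^9 + 124*A^5 + 261*A + 124*A^-3 + 11*A^-7
  A^-1 * (86*d + 39*d^3 + d^5) = -A^9 - 44*A^5 - 213*A - 213*A^-3 - 44*A^-7 - A^-11
  A^-3 * (21 + 58*d^2 + 5*d^4) = 5*A^5 + 78*A + 167*A^-3 + 78*A^-7 + 5*A^-11
  A^-5 * (26*d + 10*d^3) = -10*A - 56*A^-3 - 56*A^-7 - 10*A^-11
  A^-7 * (3 + 6*d^2) = 6*A^-3 + 15*A^-7 + 6*A^-11
  A^-9 * (d) = -A^-7 - A^-11
Summing the groups: <K> = A^17 - 2*A^13 + 2*A^9 - 3*A^5 + 3*A - 3*A^-3 + 2*A^-7 - A^-11
Normalise by the writhe: (-A^3)^(-w) = (-A^3)^(1) = -A^3, so f(A) = -A^3 * <K> = -A^20 + 2*A^16 - 2*A^12 + 3*A^8 - 3*A^4 + 3 - 2*A^-4 + A^-8.
Substitute A = t^(-1/4), i.e. A^e → t^(-e/4): V(t) = t^2 - 2*t + 3 - 3*t^-1 + 3*t^-2 - 2*t^-3 + 2*t^-4 - t^-5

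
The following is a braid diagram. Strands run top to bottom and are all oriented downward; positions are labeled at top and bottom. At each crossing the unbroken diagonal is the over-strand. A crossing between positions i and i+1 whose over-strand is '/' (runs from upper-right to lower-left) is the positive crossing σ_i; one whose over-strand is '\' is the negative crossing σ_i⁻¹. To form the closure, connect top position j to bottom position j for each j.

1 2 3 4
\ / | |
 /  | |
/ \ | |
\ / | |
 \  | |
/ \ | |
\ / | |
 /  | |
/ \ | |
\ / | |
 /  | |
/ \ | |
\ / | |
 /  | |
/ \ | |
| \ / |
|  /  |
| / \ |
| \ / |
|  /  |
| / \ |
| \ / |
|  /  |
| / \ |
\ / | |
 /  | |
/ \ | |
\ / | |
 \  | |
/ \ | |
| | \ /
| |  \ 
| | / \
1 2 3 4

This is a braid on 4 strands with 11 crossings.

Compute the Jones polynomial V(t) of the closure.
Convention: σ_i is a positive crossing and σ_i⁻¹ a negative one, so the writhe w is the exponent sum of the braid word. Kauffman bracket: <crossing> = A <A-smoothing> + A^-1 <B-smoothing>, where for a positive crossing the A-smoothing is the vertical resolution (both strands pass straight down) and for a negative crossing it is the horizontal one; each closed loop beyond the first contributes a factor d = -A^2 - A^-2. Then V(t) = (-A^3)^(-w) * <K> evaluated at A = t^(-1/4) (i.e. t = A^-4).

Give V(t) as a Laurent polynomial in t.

t^8 - 2*t^7 + t^6 - 2*t^5 + 2*t^4 + t^2

Derivation:
Reading the diagram top to bottom ('/'-over between positions i,i+1 = s_i, '\'-over = s_i^-1): braid word = s1 s1^-1 s1 s1 s1 s2 s2 s2 s1 s1^-1 s3^-1.
The presented braid s1 s1^-1 s1 s1 s1 s2 s2 s2 s1 s1^-1 s3^-1 on 4 strands reduces by inverse Markov moves (closure unchanged at each step):
  Destabilize: the word has the form β·s3^-1 where s3^-1 occurs only as the final letter (β ∈ B_3); drop it and the last strand → 3 strands.
  Deconjugate: the word is γ·β·γ⁻¹ with γ = s1 s1^-1 (prefix) and γ⁻¹ = s1 s1^-1 (suffix); strip both.
Reduced to β = s1 s1 s1 s2 s2 s2 on 3 strands, 6 crossings.
Compute on β:
Braid: s1 s1 s1 s2 s2 s2 on 3 strands, 6 crossings.
Writhe w = (#positive) - (#negative) = 6 - 0 = 6.
State-sum expansion of <K>. There are 2^6 = 64 states.
Smooth each crossing (0=||, 1=⌣⌢); contribution A^(Σ sign_k(1-2s_k)) * d^(L-1).
Tabulate the states by total A-exponent and number of loops L (A-exp: L × count):
  A^6: L=3 ×1
  A^4: L=2 ×6
  A^2: L=1 ×9, L=3 ×6
  A^0: L=2 ×18, L=4 ×2
  A^-2: L=3 ×15
  A^-4: L=4 ×6
  A^-6: L=5 ×1
Each group contributes A^e * Σ count * d^(L-1):
Powers of d = -A^2 - A^-2: d^2 = A^4 + 2 + A^-4; d^3 = -A^6 - 3*A^2 - 3*A^-2 - A^-6; d^4 = A^8 + 4*A^4 + 6 + 4*A^-4 + A^-8.
  A^6 * (d^2) = A^10 + 2*A^6 + A^2
  A^4 * (6*d) = -6*A^6 - 6*A^2
  A^2 * (9 + 6*d^2) = 6*A^6 + 21*A^2 + 6*A^-2
  A^0 * (18*d + 2*d^3) = -2*A^6 - 24*A^2 - 24*A^-2 - 2*A^-6
  A^-2 * (15*d^2) = 15*A^2 + 30*A^-2 + 15*A^-6
  A^-4 * (6*d^3) = -6*A^2 - 18*A^-2 - 18*A^-6 - 6*A^-10
  A^-6 * (d^4) = A^2 + 4*A^-2 + 6*A^-6 + 4*A^-10 + A^-14
Summing the groups: <K> = A^10 + 2*A^2 - 2*A^-2 + A^-6 - 2*A^-10 + A^-14
Normalise by the writhe: (-A^3)^(-w) = (-A^3)^(-6) = A^-18, so f(A) = A^-18 * <K> = A^-8 + 2*A^-16 - 2*A^-20 + A^-24 - 2*A^-28 + A^-32.
Substitute A = t^(-1/4), i.e. A^e → t^(-e/4): V(t) = t^8 - 2*t^7 + t^6 - 2*t^5 + 2*t^4 + t^2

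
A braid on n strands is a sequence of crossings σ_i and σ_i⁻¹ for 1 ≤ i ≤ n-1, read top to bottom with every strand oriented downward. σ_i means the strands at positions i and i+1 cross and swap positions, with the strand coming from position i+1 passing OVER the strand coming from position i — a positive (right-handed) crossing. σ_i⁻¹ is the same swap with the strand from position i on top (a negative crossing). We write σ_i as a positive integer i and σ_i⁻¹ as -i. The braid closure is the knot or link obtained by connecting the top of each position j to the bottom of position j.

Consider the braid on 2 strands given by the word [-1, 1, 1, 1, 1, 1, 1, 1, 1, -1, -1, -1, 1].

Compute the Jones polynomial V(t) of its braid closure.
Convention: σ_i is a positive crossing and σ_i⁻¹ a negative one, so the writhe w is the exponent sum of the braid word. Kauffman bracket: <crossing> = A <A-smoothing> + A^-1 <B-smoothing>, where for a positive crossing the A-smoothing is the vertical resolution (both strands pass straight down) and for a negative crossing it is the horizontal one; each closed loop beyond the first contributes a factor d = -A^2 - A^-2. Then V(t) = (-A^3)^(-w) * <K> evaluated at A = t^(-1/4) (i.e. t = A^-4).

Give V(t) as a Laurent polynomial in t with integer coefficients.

The presented braid s1^-1 s1 s1 s1 s1 s1 s1 s1 s1 s1^-1 s1^-1 s1^-1 s1 on 2 strands reduces by inverse Markov moves (closure unchanged at each step):
  Deconjugate: the word is γ·β·γ⁻¹ with γ = s1^-1 s1 (prefix) and γ⁻¹ = s1^-1 s1 (suffix); strip both.
  Deconjugate: the word is γ·β·γ⁻¹ with γ = s1 s1 (prefix) and γ⁻¹ = s1^-1 s1^-1 (suffix); strip both.
Reduced to β = s1 s1 s1 s1 s1 on 2 strands, 5 crossings.
Compute on β:
Braid: s1 s1 s1 s1 s1 on 2 strands, 5 crossings.
Writhe w = (#positive) - (#negative) = 5 - 0 = 5.
Computing the Kauffman bracket via state sum. There are 2^5 = 32 states.
Each crossing splits two ways (0=vertical, 1=horizontal). The state's weight is A^(#A-smoothings - #B-smoothings) * d^(loops - 1).
  state 00000: A-exp=+5, loops=2, term = A^5 * d^1
  state 00001: A-exp=+3, loops=1, term = A^3 * d^0
  state 00010: A-exp=+3, loops=1, term = A^3 * d^0
  state 00011: A-exp=+1, loops=2, term = A^1 * d^1
  state 00100: A-exp=+3, loops=1, term = A^3 * d^0
  state 00101: A-exp=+1, loops=2, term = A^1 * d^1
  state 00110: A-exp=+1, loops=2, term = A^1 * d^1
  state 00111: A-exp=-1, loops=3, term = A^-1 * d^2
  state 01000: A-exp=+3, loops=1, term = A^3 * d^0
  state 01001: A-exp=+1, loops=2, term = A^1 * d^1
  state 01010: A-exp=+1, loops=2, term = A^1 * d^1
  state 01011: A-exp=-1, loops=3, term = A^-1 * d^2
  state 01100: A-exp=+1, loops=2, term = A^1 * d^1
  state 01101: A-exp=-1, loops=3, term = A^-1 * d^2
  state 01110: A-exp=-1, loops=3, term = A^-1 * d^2
  state 01111: A-exp=-3, loops=4, term = A^-3 * d^3
  state 10000: A-exp=+3, loops=1, term = A^3 * d^0
  state 10001: A-exp=+1, loops=2, term = A^1 * d^1
  state 10010: A-exp=+1, loops=2, term = A^1 * d^1
  state 10011: A-exp=-1, loops=3, term = A^-1 * d^2
  state 10100: A-exp=+1, loops=2, term = A^1 * d^1
  state 10101: A-exp=-1, loops=3, term = A^-1 * d^2
  state 10110: A-exp=-1, loops=3, term = A^-1 * d^2
  state 10111: A-exp=-3, loops=4, term = A^-3 * d^3
  state 11000: A-exp=+1, loops=2, term = A^1 * d^1
  state 11001: A-exp=-1, loops=3, term = A^-1 * d^2
  state 11010: A-exp=-1, loops=3, term = A^-1 * d^2
  state 11011: A-exp=-3, loops=4, term = A^-3 * d^3
  state 11100: A-exp=-1, loops=3, term = A^-1 * d^2
  state 11101: A-exp=-3, loops=4, term = A^-3 * d^3
  state 11110: A-exp=-3, loops=4, term = A^-3 * d^3
  state 11111: A-exp=-5, loops=5, term = A^-5 * d^4
Collect the terms by A-exponent (count of states per loop number):
Powers of d = -A^2 - A^-2: d^2 = A^4 + 2 + A^-4; d^3 = -A^6 - 3*A^2 - 3*A^-2 - A^-6; d^4 = A^8 + 4*A^4 + 6 + 4*A^-4 + A^-8.
  A^5 * (d) = -A^7 - A^3
  A^3 * (5) = 5*A^3
  A^1 * (10*d) = -10*A^3 - 10*A^-1
  A^-1 * (10*d^2) = 10*A^3 + 20*A^-1 + 10*A^-5
  A^-3 * (5*d^3) = -5*A^3 - 15*A^-1 - 15*A^-5 - 5*A^-9
  A^-5 * (d^4) = A^3 + 4*A^-1 + 6*A^-5 + 4*A^-9 + A^-13
Summing the groups: <K> = -A^7 - A^-1 + A^-5 - A^-9 + A^-13
Normalise by the writhe: (-A^3)^(-w) = (-A^3)^(-5) = -A^-15, so f(A) = -A^-15 * <K> = A^-8 + A^-16 - A^-20 + A^-24 - A^-28.
Substitute A = t^(-1/4), i.e. A^e → t^(-e/4): V(t) = -t^7 + t^6 - t^5 + t^4 + t^2

Answer: -t^7 + t^6 - t^5 + t^4 + t^2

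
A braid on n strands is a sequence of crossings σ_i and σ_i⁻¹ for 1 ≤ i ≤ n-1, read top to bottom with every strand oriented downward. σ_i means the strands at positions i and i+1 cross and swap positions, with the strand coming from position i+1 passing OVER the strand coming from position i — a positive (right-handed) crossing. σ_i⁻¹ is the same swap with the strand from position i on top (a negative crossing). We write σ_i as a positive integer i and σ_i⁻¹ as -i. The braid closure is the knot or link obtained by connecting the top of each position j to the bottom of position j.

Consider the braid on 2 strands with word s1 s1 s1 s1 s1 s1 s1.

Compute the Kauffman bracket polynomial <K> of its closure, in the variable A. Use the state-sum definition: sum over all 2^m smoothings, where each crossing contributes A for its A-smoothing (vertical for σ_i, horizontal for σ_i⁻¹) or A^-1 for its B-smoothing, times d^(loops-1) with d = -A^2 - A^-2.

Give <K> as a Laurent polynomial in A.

Braid: s1 s1 s1 s1 s1 s1 s1 on 2 strands, 7 crossings.
Writhe w = (#positive) - (#negative) = 7 - 0 = 7.
State-sum expansion of <K>. There are 2^7 = 128 states.
For each crossing: s=0 is the vertical smoothing, s=1 horizontal. Crossing k contributes A^(sign_k * (1 - 2*s_k)); loop factor d = -A^2 - A^-2.
Tabulate the states by total A-exponent and number of loops L (A-exp: L × count):
  A^7: L=2 ×1
  A^5: L=1 ×7
  A^3: L=2 ×21
  A^1: L=3 ×35
  A^-1: L=4 ×35
  A^-3: L=5 ×21
  A^-5: L=6 ×7
  A^-7: L=7 ×1
Each group contributes A^e * Σ count * d^(L-1):
Powers of d = -A^2 - A^-2: d^2 = A^4 + 2 + A^-4; d^3 = -A^6 - 3*A^2 - 3*A^-2 - A^-6; d^4 = A^8 + 4*A^4 + 6 + 4*A^-4 + A^-8; d^5 = -A^10 - 5*A^6 - 10*A^2 - 10*A^-2 - 5*A^-6 - A^-10; d^6 = A^12 + 6*A^8 + 15*A^4 + 20 + 15*A^-4 + 6*A^-8 + A^-12.
  A^7 * (d) = -A^9 - A^5
  A^5 * (7) = 7*A^5
  A^3 * (21*d) = -21*A^5 - 21*A
  A^1 * (35*d^2) = 35*A^5 + 70*A + 35*A^-3
  A^-1 * (35*d^3) = -35*A^5 - 105*A - 105*A^-3 - 35*A^-7
  A^-3 * (21*d^4) = 21*A^5 + 84*A + 126*A^-3 + 84*A^-7 + 21*A^-11
  A^-5 * (7*d^5) = -7*A^5 - 35*A - 70*A^-3 - 70*A^-7 - 35*A^-11 - 7*A^-15
  A^-7 * (d^6) = A^5 + 6*A + 15*A^-3 + 20*A^-7 + 15*A^-11 + 6*A^-15 + A^-19
Summing the groups: <K> = -A^9 - A + A^-3 - A^-7 + A^-11 - A^-15 + A^-19

Answer: -A^9 - A + A^-3 - A^-7 + A^-11 - A^-15 + A^-19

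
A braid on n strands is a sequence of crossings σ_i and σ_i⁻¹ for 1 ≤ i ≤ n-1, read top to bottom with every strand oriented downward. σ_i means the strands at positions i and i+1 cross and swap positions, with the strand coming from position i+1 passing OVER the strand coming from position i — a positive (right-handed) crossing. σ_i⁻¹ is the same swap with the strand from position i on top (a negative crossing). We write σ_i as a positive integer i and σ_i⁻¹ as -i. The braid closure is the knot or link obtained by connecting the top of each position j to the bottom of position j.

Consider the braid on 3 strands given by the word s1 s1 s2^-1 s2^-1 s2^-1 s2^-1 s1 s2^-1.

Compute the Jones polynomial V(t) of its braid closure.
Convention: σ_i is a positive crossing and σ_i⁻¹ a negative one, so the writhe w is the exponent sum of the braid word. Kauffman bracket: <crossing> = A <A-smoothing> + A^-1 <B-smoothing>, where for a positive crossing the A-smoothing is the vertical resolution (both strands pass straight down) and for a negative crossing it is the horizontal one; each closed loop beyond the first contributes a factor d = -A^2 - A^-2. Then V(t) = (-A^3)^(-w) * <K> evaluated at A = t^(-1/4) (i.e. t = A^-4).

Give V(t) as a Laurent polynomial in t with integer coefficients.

Braid: s1 s1 s2^-1 s2^-1 s2^-1 s2^-1 s1 s2^-1 on 3 strands, 8 crossings.
Writhe w = (#positive) - (#negative) = 3 - 5 = -2.
Enumerate smoothing states for the bracket polynomial. There are 2^8 = 256 states.
For each crossing: s=0 is the vertical smoothing, s=1 horizontal. Crossing k contributes A^(sign_k * (1 - 2*s_k)); loop factor d = -A^2 - A^-2.
Tabulate the states by total A-exponent and number of loops L (A-exp: L × count):
  A^8: L=6 ×1
  A^6: L=5 ×8
  A^4: L=4 ×27, L=6 ×1
  A^2: L=3 ×48, L=5 ×8
  A^0: L=2 ×47, L=4 ×22, L=6 ×1
  A^-2: L=1 ×23, L=3 ×29, L=5 ×4
  A^-4: L=2 ×22, L=4 ×6
  A^-6: L=3 ×8
  A^-8: L=4 ×1
Each group contributes A^e * Σ count * d^(L-1):
Powers of d = -A^2 - A^-2: d^2 = A^4 + 2 + A^-4; d^3 = -A^6 - 3*A^2 - 3*A^-2 - A^-6; d^4 = A^8 + 4*A^4 + 6 + 4*A^-4 + A^-8; d^5 = -A^10 - 5*A^6 - 10*A^2 - 10*A^-2 - 5*A^-6 - A^-10.
  A^8 * (d^5) = -A^18 - 5*A^14 - 10*A^10 - 10*A^6 - 5*A^2 - A^-2
  A^6 * (8*d^4) = 8*A^14 + 32*A^10 + 48*A^6 + 32*A^2 + 8*A^-2
  A^4 * (27*d^3 + d^5) = -A^14 - 32*A^10 - 91*A^6 - 91*A^2 - 32*A^-2 - A^-6
  A^2 * (48*d^2 + 8*d^4) = 8*A^10 + 80*A^6 + 144*A^2 + 80*A^-2 + 8*A^-6
  A^0 * (47*d + 22*d^3 + d^5) = -A^10 - 27*A^6 - 123*A^2 - 123*A^-2 - 27*A^-6 - A^-10
  A^-2 * (23 + 29*d^2 + 4*d^4) = 4*A^6 + 45*A^2 + 105*A^-2 + 45*A^-6 + 4*A^-10
  A^-4 * (22*d + 6*d^3) = -6*A^2 - 40*A^-2 - 40*A^-6 - 6*A^-10
  A^-6 * (8*d^2) = 8*A^-2 + 16*A^-6 + 8*A^-10
  A^-8 * (d^3) = -A^-2 - 3*A^-6 - 3*A^-10 - A^-14
Summing the groups: <K> = -A^18 + 2*A^14 - 3*A^10 + 4*A^6 - 4*A^2 + 4*A^-2 - 2*A^-6 + 2*A^-10 - A^-14
Normalise by the writhe: (-A^3)^(-w) = (-A^3)^(2) = A^6, so f(A) = A^6 * <K> = -A^24 + 2*A^20 - 3*A^16 + 4*A^12 - 4*A^8 + 4*A^4 - 2 + 2*A^-4 - A^-8.
Substitute A = t^(-1/4), i.e. A^e → t^(-e/4): V(t) = -t^2 + 2*t - 2 + 4*t^-1 - 4*t^-2 + 4*t^-3 - 3*t^-4 + 2*t^-5 - t^-6

Answer: -t^2 + 2*t - 2 + 4*t^-1 - 4*t^-2 + 4*t^-3 - 3*t^-4 + 2*t^-5 - t^-6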